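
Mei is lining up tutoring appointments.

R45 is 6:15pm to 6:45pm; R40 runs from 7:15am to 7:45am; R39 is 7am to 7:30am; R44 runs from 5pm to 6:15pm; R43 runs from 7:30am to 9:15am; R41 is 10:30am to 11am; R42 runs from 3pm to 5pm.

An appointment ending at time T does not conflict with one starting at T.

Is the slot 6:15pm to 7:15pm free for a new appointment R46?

R39: ends 7:30am at or before R46 starts 6:15pm → clear.
R40: ends 7:45am at or before R46 starts 6:15pm → clear.
R43: ends 9:15am at or before R46 starts 6:15pm → clear.
R41: ends 11am at or before R46 starts 6:15pm → clear.
R42: ends 5pm at or before R46 starts 6:15pm → clear.
R44: ends 6:15pm at or before R46 starts 6:15pm → clear.
R45: starts 6:15pm before R46 ends 7:15pm, and ends 6:45pm after R46 starts 6:15pm → overlap.
R46 overlaps R45.

No — it overlaps R45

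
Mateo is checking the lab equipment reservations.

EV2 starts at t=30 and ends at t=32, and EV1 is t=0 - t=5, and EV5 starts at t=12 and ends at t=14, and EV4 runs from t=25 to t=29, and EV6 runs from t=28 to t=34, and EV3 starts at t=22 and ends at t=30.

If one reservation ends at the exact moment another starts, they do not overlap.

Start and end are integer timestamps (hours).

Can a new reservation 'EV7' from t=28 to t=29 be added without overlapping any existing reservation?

EV1: ends t=5 at or before EV7 starts t=28 → clear.
EV5: ends t=14 at or before EV7 starts t=28 → clear.
EV3: starts t=22 before EV7 ends t=29, and ends t=30 after EV7 starts t=28 → overlap.
EV4: starts t=25 before EV7 ends t=29, and ends t=29 after EV7 starts t=28 → overlap.
EV6: starts t=28 before EV7 ends t=29, and ends t=34 after EV7 starts t=28 → overlap.
EV2: starts t=30 at or after EV7 ends t=29 → clear.
EV7 overlaps EV3, EV4, EV6.

No — it overlaps EV3, EV4, EV6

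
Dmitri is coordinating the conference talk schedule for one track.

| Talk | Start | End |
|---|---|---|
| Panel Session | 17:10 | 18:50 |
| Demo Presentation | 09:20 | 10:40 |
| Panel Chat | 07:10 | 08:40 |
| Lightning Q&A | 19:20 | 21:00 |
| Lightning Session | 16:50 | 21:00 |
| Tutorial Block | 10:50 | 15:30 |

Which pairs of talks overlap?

Two intervals overlap when each starts before the other ends.
Sorted by start: Panel Chat, Demo Presentation, Tutorial Block, Lightning Session, Panel Session, Lightning Q&A.
Demo Presentation starts after Panel Chat ends, so nothing later overlaps Panel Chat either.
Tutorial Block starts after Demo Presentation ends, so nothing later overlaps Demo Presentation either.
Lightning Session starts after Tutorial Block ends, so nothing later overlaps Tutorial Block either.
Panel Session starts before Lightning Session ends → Lightning Session and Panel Session overlap.
Lightning Q&A starts before Lightning Session ends → Lightning Session and Lightning Q&A overlap.
Lightning Q&A starts after Panel Session ends.

Lightning Q&A & Lightning Session, Lightning Session & Panel Session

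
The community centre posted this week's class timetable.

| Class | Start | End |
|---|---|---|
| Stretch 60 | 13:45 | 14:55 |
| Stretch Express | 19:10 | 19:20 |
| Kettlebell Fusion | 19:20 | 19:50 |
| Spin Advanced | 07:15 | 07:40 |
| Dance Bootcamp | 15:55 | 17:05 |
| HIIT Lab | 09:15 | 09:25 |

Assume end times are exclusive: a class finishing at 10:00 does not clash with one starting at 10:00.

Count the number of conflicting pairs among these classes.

Two intervals overlap when each starts before the other ends.
Sorted by start: Spin Advanced, HIIT Lab, Stretch 60, Dance Bootcamp, Stretch Express, Kettlebell Fusion.
HIIT Lab starts after Spin Advanced ends, so nothing later overlaps Spin Advanced either.
Stretch 60 starts after HIIT Lab ends, so nothing later overlaps HIIT Lab either.
Dance Bootcamp starts after Stretch 60 ends, so nothing later overlaps Stretch 60 either.
Stretch Express starts after Dance Bootcamp ends, so nothing later overlaps Dance Bootcamp either.
Kettlebell Fusion starts exactly when Stretch Express ends (back-to-back, no overlap).
No pair overlaps.

0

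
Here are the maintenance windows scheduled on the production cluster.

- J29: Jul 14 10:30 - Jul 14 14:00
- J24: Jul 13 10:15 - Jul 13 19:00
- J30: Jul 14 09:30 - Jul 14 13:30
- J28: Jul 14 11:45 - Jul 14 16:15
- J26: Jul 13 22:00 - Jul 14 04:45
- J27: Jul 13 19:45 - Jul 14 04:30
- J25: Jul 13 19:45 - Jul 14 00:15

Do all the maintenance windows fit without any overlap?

No

Sorted by start: J24, J25, J27, J26, J30, J29, J28.
J25 starts after J24 ends — done with J24.
J27 starts before J25 ends → J25 and J27 overlap.
That's a conflict, so the schedule is not conflict-free.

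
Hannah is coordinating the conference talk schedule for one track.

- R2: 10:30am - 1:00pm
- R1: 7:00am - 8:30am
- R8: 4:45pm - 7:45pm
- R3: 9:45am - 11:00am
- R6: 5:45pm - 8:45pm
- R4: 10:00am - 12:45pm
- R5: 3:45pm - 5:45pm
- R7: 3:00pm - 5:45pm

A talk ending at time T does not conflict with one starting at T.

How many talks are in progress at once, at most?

Sort all start/end points and keep a running count:
7:00am start R1 → 1
8:30am end R1 → 0
9:45am start R3 → 1
10:00am start R4 → 2
10:30am start R2 → 3
11:00am end R3 → 2
12:45pm end R4 → 1
1:00pm end R2 → 0
3:00pm start R7 → 1
3:45pm start R5 → 2
4:45pm start R8 → 3
5:45pm end R5 → 2
5:45pm end R7 → 1
5:45pm start R6 → 2
7:45pm end R8 → 1
8:45pm end R6 → 0
Peak is 3, at 10:30am (R2, R3, R4).

3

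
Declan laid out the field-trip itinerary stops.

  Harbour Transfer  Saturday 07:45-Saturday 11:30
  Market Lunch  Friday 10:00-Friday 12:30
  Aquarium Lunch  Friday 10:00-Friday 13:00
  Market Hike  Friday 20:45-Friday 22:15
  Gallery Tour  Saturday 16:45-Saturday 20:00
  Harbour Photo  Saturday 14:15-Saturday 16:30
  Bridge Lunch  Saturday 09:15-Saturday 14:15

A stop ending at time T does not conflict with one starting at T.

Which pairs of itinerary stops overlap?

Sorted by start: Aquarium Lunch, Market Lunch, Market Hike, Harbour Transfer, Bridge Lunch, Harbour Photo, Gallery Tour.
Market Lunch starts before Aquarium Lunch ends → Aquarium Lunch and Market Lunch overlap.
Market Hike starts after Aquarium Lunch ends — done with Aquarium Lunch.
Market Hike starts after Market Lunch ends — done with Market Lunch.
Harbour Transfer starts after Market Hike ends — done with Market Hike.
Bridge Lunch starts before Harbour Transfer ends → Harbour Transfer and Bridge Lunch overlap.
Harbour Photo starts after Harbour Transfer ends — done with Harbour Transfer.
Harbour Photo starts exactly when Bridge Lunch ends (back-to-back, no overlap) — done with Bridge Lunch.
Gallery Tour starts after Harbour Photo ends.

Aquarium Lunch & Market Lunch, Bridge Lunch & Harbour Transfer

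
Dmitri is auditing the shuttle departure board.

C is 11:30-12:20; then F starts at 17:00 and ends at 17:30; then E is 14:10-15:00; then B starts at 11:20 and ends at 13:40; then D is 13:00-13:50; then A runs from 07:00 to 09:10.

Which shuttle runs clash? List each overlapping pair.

B & C, B & D

Sorted by start: A, B, C, D, E, F.
B starts after A ends — done with A.
C starts before B ends → B and C overlap.
D starts before B ends → B and D overlap.
E starts after B ends — done with B.
D starts after C ends — done with C.
E starts after D ends — done with D.
F starts after E ends.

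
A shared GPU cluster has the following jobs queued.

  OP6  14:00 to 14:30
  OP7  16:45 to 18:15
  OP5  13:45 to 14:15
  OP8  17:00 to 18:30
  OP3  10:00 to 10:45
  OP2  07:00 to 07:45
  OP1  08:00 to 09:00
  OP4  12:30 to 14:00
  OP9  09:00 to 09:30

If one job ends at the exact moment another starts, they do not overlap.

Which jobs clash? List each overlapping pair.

OP4 & OP5, OP5 & OP6, OP7 & OP8

Check each pair: they overlap iff neither finishes before the other starts.
Sorted by start: OP2, OP1, OP9, OP3, OP4, OP5, OP6, OP7, OP8.
OP1 starts after OP2 ends; OP2 is clear from here.
OP9 starts exactly when OP1 ends (back-to-back, no overlap); OP1 is clear from here.
OP3 starts after OP9 ends; OP9 is clear from here.
OP4 starts after OP3 ends; OP3 is clear from here.
OP5 starts before OP4 ends → OP4 and OP5 overlap.
OP6 starts exactly when OP4 ends (back-to-back, no overlap); OP4 is clear from here.
OP6 starts before OP5 ends → OP5 and OP6 overlap.
OP7 starts after OP5 ends; OP5 is clear from here.
OP7 starts after OP6 ends; OP6 is clear from here.
OP8 starts before OP7 ends → OP7 and OP8 overlap.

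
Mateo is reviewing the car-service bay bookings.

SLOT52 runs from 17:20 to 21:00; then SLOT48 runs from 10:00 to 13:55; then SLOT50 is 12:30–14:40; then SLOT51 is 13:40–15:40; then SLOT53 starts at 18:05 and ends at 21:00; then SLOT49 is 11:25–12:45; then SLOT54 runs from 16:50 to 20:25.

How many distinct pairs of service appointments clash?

Two intervals overlap when each starts before the other ends.
Sorted by start: SLOT48, SLOT49, SLOT50, SLOT51, SLOT54, SLOT52, SLOT53.
SLOT49 starts before SLOT48 ends → SLOT48 and SLOT49 overlap.
SLOT50 starts before SLOT48 ends → SLOT48 and SLOT50 overlap.
SLOT51 starts before SLOT48 ends → SLOT48 and SLOT51 overlap.
SLOT54 starts after SLOT48 ends; SLOT48 is clear from here.
SLOT50 starts before SLOT49 ends → SLOT49 and SLOT50 overlap.
SLOT51 starts after SLOT49 ends; SLOT49 is clear from here.
SLOT51 starts before SLOT50 ends → SLOT50 and SLOT51 overlap.
SLOT54 starts after SLOT50 ends; SLOT50 is clear from here.
SLOT54 starts after SLOT51 ends; SLOT51 is clear from here.
SLOT52 starts before SLOT54 ends → SLOT54 and SLOT52 overlap.
SLOT53 starts before SLOT54 ends → SLOT54 and SLOT53 overlap.
SLOT53 starts before SLOT52 ends → SLOT52 and SLOT53 overlap.
Overlapping pairs: SLOT48 & SLOT49, SLOT48 & SLOT50, SLOT48 & SLOT51, SLOT49 & SLOT50, SLOT50 & SLOT51, SLOT52 & SLOT53, SLOT52 & SLOT54, SLOT53 & SLOT54 — 8 in total.

8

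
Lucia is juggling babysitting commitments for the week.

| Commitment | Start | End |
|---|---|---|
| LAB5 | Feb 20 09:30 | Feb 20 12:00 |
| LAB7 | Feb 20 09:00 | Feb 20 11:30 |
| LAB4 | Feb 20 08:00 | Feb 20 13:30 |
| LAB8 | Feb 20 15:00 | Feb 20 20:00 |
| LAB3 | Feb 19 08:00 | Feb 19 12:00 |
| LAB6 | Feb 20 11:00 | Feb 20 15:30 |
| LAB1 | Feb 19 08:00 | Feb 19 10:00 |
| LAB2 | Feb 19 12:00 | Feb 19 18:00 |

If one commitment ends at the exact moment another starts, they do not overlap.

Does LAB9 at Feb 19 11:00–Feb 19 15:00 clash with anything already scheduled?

Yes — it overlaps LAB2, LAB3

LAB1: ends Feb 19 10:00 at or before LAB9 starts Feb 19 11:00 → clear.
LAB3: starts Feb 19 08:00 before LAB9 ends Feb 19 15:00, and ends Feb 19 12:00 after LAB9 starts Feb 19 11:00 → overlap.
LAB2: starts Feb 19 12:00 before LAB9 ends Feb 19 15:00, and ends Feb 19 18:00 after LAB9 starts Feb 19 11:00 → overlap.
LAB4: starts Feb 20 08:00 at or after LAB9 ends Feb 19 15:00 → clear.
LAB7: starts Feb 20 09:00 at or after LAB9 ends Feb 19 15:00 → clear.
LAB5: starts Feb 20 09:30 at or after LAB9 ends Feb 19 15:00 → clear.
LAB6: starts Feb 20 11:00 at or after LAB9 ends Feb 19 15:00 → clear.
LAB8: starts Feb 20 15:00 at or after LAB9 ends Feb 19 15:00 → clear.
LAB9 overlaps LAB2, LAB3.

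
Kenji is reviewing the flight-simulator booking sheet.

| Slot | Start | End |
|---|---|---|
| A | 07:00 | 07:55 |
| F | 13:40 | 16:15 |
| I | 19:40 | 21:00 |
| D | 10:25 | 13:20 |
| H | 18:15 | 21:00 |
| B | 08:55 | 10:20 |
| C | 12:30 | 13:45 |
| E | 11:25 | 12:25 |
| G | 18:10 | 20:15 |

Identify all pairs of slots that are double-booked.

Sorted by start: A, B, D, E, C, F, G, H, I.
B starts after A ends, so nothing later overlaps A either.
D starts after B ends, so nothing later overlaps B either.
E starts before D ends → D and E overlap.
C starts before D ends → D and C overlap.
F starts after D ends, so nothing later overlaps D either.
C starts after E ends, so nothing later overlaps E either.
F starts before C ends → C and F overlap.
G starts after C ends, so nothing later overlaps C either.
G starts after F ends, so nothing later overlaps F either.
H starts before G ends → G and H overlap.
I starts before G ends → G and I overlap.
I starts before H ends → H and I overlap.

C & D, C & F, D & E, G & H, G & I, H & I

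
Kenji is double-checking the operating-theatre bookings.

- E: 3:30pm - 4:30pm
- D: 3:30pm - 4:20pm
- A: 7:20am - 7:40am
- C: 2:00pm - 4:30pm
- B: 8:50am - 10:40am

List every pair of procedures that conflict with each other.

C & D, C & E, D & E

Check each pair: they overlap iff neither finishes before the other starts.
Sorted by start: A, B, C, D, E.
B starts after A ends, so A has no further overlaps.
C starts after B ends, so B has no further overlaps.
D starts before C ends → C and D overlap.
E starts before C ends → C and E overlap.
E starts before D ends → D and E overlap.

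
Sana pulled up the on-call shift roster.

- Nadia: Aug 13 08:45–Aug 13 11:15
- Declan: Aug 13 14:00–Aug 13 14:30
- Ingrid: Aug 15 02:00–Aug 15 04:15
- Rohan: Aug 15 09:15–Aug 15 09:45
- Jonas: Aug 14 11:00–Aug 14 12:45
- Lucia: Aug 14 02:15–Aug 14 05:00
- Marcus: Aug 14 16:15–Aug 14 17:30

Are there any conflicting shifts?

No

Sorted by start: Nadia, Declan, Lucia, Jonas, Marcus, Ingrid, Rohan.
Declan starts after Nadia ends; Nadia is clear from here.
Lucia starts after Declan ends; Declan is clear from here.
Jonas starts after Lucia ends; Lucia is clear from here.
Marcus starts after Jonas ends; Jonas is clear from here.
Ingrid starts after Marcus ends; Marcus is clear from here.
Rohan starts after Ingrid ends.
Every pair is clear; the schedule has no overlaps.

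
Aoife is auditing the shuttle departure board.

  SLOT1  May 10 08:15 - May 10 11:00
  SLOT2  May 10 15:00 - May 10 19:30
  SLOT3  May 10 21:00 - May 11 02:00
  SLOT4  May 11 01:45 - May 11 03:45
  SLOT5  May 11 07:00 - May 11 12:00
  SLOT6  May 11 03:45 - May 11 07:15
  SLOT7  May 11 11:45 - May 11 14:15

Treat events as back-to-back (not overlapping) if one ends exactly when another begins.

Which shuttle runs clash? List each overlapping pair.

SLOT3 & SLOT4, SLOT5 & SLOT6, SLOT5 & SLOT7

Check each pair: they overlap iff neither finishes before the other starts.
Sorted by start: SLOT1, SLOT2, SLOT3, SLOT4, SLOT6, SLOT5, SLOT7.
SLOT2 starts after SLOT1 ends, so nothing later overlaps SLOT1 either.
SLOT3 starts after SLOT2 ends, so nothing later overlaps SLOT2 either.
SLOT4 starts before SLOT3 ends → SLOT3 and SLOT4 overlap.
SLOT6 starts after SLOT3 ends, so nothing later overlaps SLOT3 either.
SLOT6 starts exactly when SLOT4 ends (back-to-back, no overlap), so nothing later overlaps SLOT4 either.
SLOT5 starts before SLOT6 ends → SLOT6 and SLOT5 overlap.
SLOT7 starts after SLOT6 ends.
SLOT7 starts before SLOT5 ends → SLOT5 and SLOT7 overlap.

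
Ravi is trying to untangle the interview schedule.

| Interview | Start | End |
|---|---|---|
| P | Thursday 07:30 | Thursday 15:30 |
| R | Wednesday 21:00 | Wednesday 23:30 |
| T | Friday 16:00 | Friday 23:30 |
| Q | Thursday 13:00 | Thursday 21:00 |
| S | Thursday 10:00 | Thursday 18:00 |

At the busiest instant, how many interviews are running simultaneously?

3

Sort all start/end points and keep a running count:
Wednesday 21:00 start R → 1
Wednesday 23:30 end R → 0
Thursday 07:30 start P → 1
Thursday 10:00 start S → 2
Thursday 13:00 start Q → 3
Thursday 15:30 end P → 2
Thursday 18:00 end S → 1
Thursday 21:00 end Q → 0
Friday 16:00 start T → 1
Friday 23:30 end T → 0
Peak is 3, at Thursday 13:00 (P, Q, S).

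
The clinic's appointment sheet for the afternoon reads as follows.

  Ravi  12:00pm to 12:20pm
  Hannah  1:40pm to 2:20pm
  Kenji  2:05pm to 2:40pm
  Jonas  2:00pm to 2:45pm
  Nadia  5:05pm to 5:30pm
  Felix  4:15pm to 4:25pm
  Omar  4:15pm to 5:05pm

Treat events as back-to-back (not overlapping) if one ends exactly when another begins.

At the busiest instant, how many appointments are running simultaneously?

3

Sweep the timeline, counting +1 at each start and −1 at each end (ends before starts at a tie):
12:00pm start Ravi → 1
12:20pm end Ravi → 0
1:40pm start Hannah → 1
2:00pm start Jonas → 2
2:05pm start Kenji → 3
2:20pm end Hannah → 2
2:40pm end Kenji → 1
2:45pm end Jonas → 0
4:15pm start Felix → 1
4:15pm start Omar → 2
4:25pm end Felix → 1
5:05pm end Omar → 0
5:05pm start Nadia → 1
5:30pm end Nadia → 0
Peak is 3, at 2:05pm (Hannah, Jonas, Kenji).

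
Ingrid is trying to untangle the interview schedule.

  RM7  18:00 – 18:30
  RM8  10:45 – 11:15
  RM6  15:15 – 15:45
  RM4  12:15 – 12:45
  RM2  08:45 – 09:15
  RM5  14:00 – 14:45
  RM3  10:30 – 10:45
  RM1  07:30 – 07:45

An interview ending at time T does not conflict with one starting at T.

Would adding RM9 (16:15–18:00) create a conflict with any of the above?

RM1: ends 07:45 at or before RM9 starts 16:15 → clear.
RM2: ends 09:15 at or before RM9 starts 16:15 → clear.
RM3: ends 10:45 at or before RM9 starts 16:15 → clear.
RM8: ends 11:15 at or before RM9 starts 16:15 → clear.
RM4: ends 12:45 at or before RM9 starts 16:15 → clear.
RM5: ends 14:45 at or before RM9 starts 16:15 → clear.
RM6: ends 15:45 at or before RM9 starts 16:15 → clear.
RM7: starts 18:00 at or after RM9 ends 18:00 → clear.

No — it doesn't clash with anything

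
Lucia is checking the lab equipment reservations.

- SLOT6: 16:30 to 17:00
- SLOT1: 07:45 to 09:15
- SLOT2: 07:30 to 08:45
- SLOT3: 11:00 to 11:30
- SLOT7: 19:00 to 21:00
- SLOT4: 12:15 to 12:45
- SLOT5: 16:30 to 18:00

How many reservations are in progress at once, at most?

2

Sort all start/end points and keep a running count:
07:30 start SLOT2 → 1
07:45 start SLOT1 → 2
08:45 end SLOT2 → 1
09:15 end SLOT1 → 0
11:00 start SLOT3 → 1
11:30 end SLOT3 → 0
12:15 start SLOT4 → 1
12:45 end SLOT4 → 0
16:30 start SLOT5 → 1
16:30 start SLOT6 → 2
17:00 end SLOT6 → 1
18:00 end SLOT5 → 0
19:00 start SLOT7 → 1
21:00 end SLOT7 → 0
Peak is 2, at 07:45 (SLOT1, SLOT2).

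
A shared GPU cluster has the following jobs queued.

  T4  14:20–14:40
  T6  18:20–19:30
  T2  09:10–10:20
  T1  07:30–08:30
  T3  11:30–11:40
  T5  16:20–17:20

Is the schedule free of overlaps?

Sorted by start: T1, T2, T3, T4, T5, T6.
T2 starts after T1 ends — done with T1.
T3 starts after T2 ends — done with T2.
T4 starts after T3 ends — done with T3.
T5 starts after T4 ends — done with T4.
T6 starts after T5 ends.
Every pair is clear; the schedule has no overlaps.

Yes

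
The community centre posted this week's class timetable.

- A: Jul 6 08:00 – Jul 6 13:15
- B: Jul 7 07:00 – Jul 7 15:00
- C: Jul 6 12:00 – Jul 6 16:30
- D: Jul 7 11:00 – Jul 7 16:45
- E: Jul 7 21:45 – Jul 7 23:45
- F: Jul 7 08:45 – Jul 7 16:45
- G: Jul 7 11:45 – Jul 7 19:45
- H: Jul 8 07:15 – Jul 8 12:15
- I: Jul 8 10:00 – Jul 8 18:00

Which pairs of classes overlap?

A & C, B & D, B & F, B & G, D & F, D & G, F & G, H & I

Sorted by start: A, C, B, F, D, G, E, H, I.
C starts before A ends → A and C overlap.
B starts after A ends — done with A.
B starts after C ends — done with C.
F starts before B ends → B and F overlap.
D starts before B ends → B and D overlap.
G starts before B ends → B and G overlap.
E starts after B ends — done with B.
D starts before F ends → F and D overlap.
G starts before F ends → F and G overlap.
E starts after F ends — done with F.
G starts before D ends → D and G overlap.
E starts after D ends — done with D.
E starts after G ends — done with G.
H starts after E ends — done with E.
I starts before H ends → H and I overlap.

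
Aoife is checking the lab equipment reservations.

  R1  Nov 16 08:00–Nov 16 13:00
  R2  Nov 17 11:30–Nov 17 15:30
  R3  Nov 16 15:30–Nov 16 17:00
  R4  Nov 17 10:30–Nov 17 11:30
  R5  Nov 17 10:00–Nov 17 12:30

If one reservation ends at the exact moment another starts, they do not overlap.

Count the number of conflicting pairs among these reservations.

2

Sorted by start: R1, R3, R5, R4, R2.
R3 starts after R1 ends — done with R1.
R5 starts after R3 ends — done with R3.
R4 starts before R5 ends → R5 and R4 overlap.
R2 starts before R5 ends → R5 and R2 overlap.
R2 starts exactly when R4 ends (back-to-back, no overlap).
Overlapping pairs: R2 & R5, R4 & R5 — 2 in total.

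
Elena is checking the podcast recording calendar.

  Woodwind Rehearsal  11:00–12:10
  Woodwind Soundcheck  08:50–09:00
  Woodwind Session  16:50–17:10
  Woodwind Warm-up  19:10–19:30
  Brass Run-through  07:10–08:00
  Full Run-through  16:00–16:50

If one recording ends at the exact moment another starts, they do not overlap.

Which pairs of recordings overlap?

no conflicts

Sorted by start: Brass Run-through, Woodwind Soundcheck, Woodwind Rehearsal, Full Run-through, Woodwind Session, Woodwind Warm-up.
Woodwind Soundcheck starts after Brass Run-through ends — done with Brass Run-through.
Woodwind Rehearsal starts after Woodwind Soundcheck ends — done with Woodwind Soundcheck.
Full Run-through starts after Woodwind Rehearsal ends — done with Woodwind Rehearsal.
Woodwind Session starts exactly when Full Run-through ends (back-to-back, no overlap) — done with Full Run-through.
Woodwind Warm-up starts after Woodwind Session ends.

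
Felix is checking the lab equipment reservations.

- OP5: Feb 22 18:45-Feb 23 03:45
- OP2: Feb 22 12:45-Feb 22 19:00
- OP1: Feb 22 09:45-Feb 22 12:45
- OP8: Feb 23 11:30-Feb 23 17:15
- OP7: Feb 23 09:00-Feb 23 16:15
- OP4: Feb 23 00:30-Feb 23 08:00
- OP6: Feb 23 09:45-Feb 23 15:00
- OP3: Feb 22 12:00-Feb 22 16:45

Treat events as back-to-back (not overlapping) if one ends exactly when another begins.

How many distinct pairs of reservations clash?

Two intervals overlap when each starts before the other ends.
Sorted by start: OP1, OP3, OP2, OP5, OP4, OP7, OP6, OP8.
OP3 starts before OP1 ends → OP1 and OP3 overlap.
OP2 starts exactly when OP1 ends (back-to-back, no overlap) — done with OP1.
OP2 starts before OP3 ends → OP3 and OP2 overlap.
OP5 starts after OP3 ends — done with OP3.
OP5 starts before OP2 ends → OP2 and OP5 overlap.
OP4 starts after OP2 ends — done with OP2.
OP4 starts before OP5 ends → OP5 and OP4 overlap.
OP7 starts after OP5 ends — done with OP5.
OP7 starts after OP4 ends — done with OP4.
OP6 starts before OP7 ends → OP7 and OP6 overlap.
OP8 starts before OP7 ends → OP7 and OP8 overlap.
OP8 starts before OP6 ends → OP6 and OP8 overlap.
Overlapping pairs: OP1 & OP3, OP2 & OP3, OP2 & OP5, OP4 & OP5, OP6 & OP7, OP6 & OP8, OP7 & OP8 — 7 in total.

7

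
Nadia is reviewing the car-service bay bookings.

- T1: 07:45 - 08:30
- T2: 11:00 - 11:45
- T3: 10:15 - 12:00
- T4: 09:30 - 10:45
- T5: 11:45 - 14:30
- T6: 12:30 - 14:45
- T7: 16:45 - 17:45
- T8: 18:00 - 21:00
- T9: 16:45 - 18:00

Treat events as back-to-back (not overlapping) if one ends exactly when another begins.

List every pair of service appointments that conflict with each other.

Sorted by start: T1, T4, T3, T2, T5, T6, T7, T9, T8.
T4 starts after T1 ends, so T1 has no further overlaps.
T3 starts before T4 ends → T4 and T3 overlap.
T2 starts after T4 ends, so T4 has no further overlaps.
T2 starts before T3 ends → T3 and T2 overlap.
T5 starts before T3 ends → T3 and T5 overlap.
T6 starts after T3 ends, so T3 has no further overlaps.
T5 starts exactly when T2 ends (back-to-back, no overlap), so T2 has no further overlaps.
T6 starts before T5 ends → T5 and T6 overlap.
T7 starts after T5 ends, so T5 has no further overlaps.
T7 starts after T6 ends, so T6 has no further overlaps.
T9 starts before T7 ends → T7 and T9 overlap.
T8 starts after T7 ends.
T8 starts exactly when T9 ends (back-to-back, no overlap).

T2 & T3, T3 & T4, T3 & T5, T5 & T6, T7 & T9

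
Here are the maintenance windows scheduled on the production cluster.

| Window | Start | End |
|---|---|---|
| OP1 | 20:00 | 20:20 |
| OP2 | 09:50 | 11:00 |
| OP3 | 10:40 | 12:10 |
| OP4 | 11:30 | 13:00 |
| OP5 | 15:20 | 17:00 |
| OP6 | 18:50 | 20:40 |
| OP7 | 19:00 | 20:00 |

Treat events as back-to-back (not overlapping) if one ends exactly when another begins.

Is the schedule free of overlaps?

No

Sorted by start: OP2, OP3, OP4, OP5, OP6, OP7, OP1.
OP3 starts before OP2 ends → OP2 and OP3 overlap.
That's a conflict, so the schedule is not conflict-free.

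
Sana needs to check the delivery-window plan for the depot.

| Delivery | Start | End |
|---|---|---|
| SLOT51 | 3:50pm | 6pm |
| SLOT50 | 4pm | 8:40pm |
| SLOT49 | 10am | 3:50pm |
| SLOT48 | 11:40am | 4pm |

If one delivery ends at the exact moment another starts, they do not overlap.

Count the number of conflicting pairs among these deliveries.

3

Sorted by start: SLOT49, SLOT48, SLOT51, SLOT50.
SLOT48 starts before SLOT49 ends → SLOT49 and SLOT48 overlap.
SLOT51 starts exactly when SLOT49 ends (back-to-back, no overlap) — done with SLOT49.
SLOT51 starts before SLOT48 ends → SLOT48 and SLOT51 overlap.
SLOT50 starts exactly when SLOT48 ends (back-to-back, no overlap).
SLOT50 starts before SLOT51 ends → SLOT51 and SLOT50 overlap.
Overlapping pairs: SLOT48 & SLOT49, SLOT48 & SLOT51, SLOT50 & SLOT51 — 3 in total.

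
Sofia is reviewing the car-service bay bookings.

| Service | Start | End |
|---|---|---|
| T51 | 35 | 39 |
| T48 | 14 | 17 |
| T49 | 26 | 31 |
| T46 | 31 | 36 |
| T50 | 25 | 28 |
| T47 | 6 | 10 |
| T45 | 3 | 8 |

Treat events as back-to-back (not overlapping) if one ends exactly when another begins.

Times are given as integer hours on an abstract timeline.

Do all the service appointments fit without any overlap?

Check each pair: they overlap iff neither finishes before the other starts.
Sorted by start: T45, T47, T48, T50, T49, T46, T51.
T47 starts before T45 ends → T45 and T47 overlap.
That's a conflict, so the schedule is not conflict-free.

No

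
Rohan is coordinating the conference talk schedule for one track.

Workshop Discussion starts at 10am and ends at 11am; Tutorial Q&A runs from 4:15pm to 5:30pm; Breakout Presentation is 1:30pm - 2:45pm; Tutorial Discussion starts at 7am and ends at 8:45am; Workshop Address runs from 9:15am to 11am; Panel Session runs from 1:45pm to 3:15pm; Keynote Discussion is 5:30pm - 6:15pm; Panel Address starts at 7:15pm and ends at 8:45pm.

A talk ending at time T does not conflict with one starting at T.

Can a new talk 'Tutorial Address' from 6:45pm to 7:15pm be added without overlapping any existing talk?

Yes — the slot is free

Tutorial Discussion: ends 8:45am at or before Tutorial Address starts 6:45pm → clear.
Workshop Address: ends 11am at or before Tutorial Address starts 6:45pm → clear.
Workshop Discussion: ends 11am at or before Tutorial Address starts 6:45pm → clear.
Breakout Presentation: ends 2:45pm at or before Tutorial Address starts 6:45pm → clear.
Panel Session: ends 3:15pm at or before Tutorial Address starts 6:45pm → clear.
Tutorial Q&A: ends 5:30pm at or before Tutorial Address starts 6:45pm → clear.
Keynote Discussion: ends 6:15pm at or before Tutorial Address starts 6:45pm → clear.
Panel Address: starts 7:15pm at or after Tutorial Address ends 7:15pm → clear.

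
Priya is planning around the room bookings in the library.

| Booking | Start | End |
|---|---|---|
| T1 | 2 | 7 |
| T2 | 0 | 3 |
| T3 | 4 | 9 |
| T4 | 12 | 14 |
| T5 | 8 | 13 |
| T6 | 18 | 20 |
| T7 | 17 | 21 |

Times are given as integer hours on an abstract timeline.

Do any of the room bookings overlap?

Sorted by start: T2, T1, T3, T5, T4, T7, T6.
T1 starts before T2 ends → T2 and T1 overlap.
That's a conflict, so the schedule is not conflict-free.

Yes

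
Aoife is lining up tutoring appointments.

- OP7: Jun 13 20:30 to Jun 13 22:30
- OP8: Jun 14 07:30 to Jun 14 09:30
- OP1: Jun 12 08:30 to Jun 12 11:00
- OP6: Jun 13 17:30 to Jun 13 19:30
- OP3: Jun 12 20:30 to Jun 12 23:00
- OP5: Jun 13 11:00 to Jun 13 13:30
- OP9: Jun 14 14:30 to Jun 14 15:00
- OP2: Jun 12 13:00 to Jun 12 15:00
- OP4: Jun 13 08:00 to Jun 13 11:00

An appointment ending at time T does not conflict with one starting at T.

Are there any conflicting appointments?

Sorted by start: OP1, OP2, OP3, OP4, OP5, OP6, OP7, OP8, OP9.
OP2 starts after OP1 ends, so nothing later overlaps OP1 either.
OP3 starts after OP2 ends, so nothing later overlaps OP2 either.
OP4 starts after OP3 ends, so nothing later overlaps OP3 either.
OP5 starts exactly when OP4 ends (back-to-back, no overlap), so nothing later overlaps OP4 either.
OP6 starts after OP5 ends, so nothing later overlaps OP5 either.
OP7 starts after OP6 ends, so nothing later overlaps OP6 either.
OP8 starts after OP7 ends, so nothing later overlaps OP7 either.
OP9 starts after OP8 ends.
Every pair is clear; the schedule has no overlaps.

No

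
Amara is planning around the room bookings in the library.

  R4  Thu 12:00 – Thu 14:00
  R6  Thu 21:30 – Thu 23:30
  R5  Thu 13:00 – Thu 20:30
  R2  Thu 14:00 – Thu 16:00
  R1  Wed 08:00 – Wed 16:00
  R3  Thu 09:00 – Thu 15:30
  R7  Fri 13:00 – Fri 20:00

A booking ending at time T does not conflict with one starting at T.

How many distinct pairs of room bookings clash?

Check each pair: they overlap iff neither finishes before the other starts.
Sorted by start: R1, R3, R4, R5, R2, R6, R7.
R3 starts after R1 ends, so nothing later overlaps R1 either.
R4 starts before R3 ends → R3 and R4 overlap.
R5 starts before R3 ends → R3 and R5 overlap.
R2 starts before R3 ends → R3 and R2 overlap.
R6 starts after R3 ends, so nothing later overlaps R3 either.
R5 starts before R4 ends → R4 and R5 overlap.
R2 starts exactly when R4 ends (back-to-back, no overlap), so nothing later overlaps R4 either.
R2 starts before R5 ends → R5 and R2 overlap.
R6 starts after R5 ends, so nothing later overlaps R5 either.
R6 starts after R2 ends, so nothing later overlaps R2 either.
R7 starts after R6 ends.
Overlapping pairs: R2 & R3, R2 & R5, R3 & R4, R3 & R5, R4 & R5 — 5 in total.

5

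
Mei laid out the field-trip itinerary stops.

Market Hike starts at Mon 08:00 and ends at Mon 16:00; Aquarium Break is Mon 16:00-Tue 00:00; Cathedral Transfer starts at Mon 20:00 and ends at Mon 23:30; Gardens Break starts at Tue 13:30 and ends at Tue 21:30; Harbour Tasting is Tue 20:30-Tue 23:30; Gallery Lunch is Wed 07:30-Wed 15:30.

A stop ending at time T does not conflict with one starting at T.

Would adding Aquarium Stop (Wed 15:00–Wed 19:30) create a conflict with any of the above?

Yes — it overlaps Gallery Lunch

Market Hike: ends Mon 16:00 at or before Aquarium Stop starts Wed 15:00 → clear.
Aquarium Break: ends Tue 00:00 at or before Aquarium Stop starts Wed 15:00 → clear.
Cathedral Transfer: ends Mon 23:30 at or before Aquarium Stop starts Wed 15:00 → clear.
Gardens Break: ends Tue 21:30 at or before Aquarium Stop starts Wed 15:00 → clear.
Harbour Tasting: ends Tue 23:30 at or before Aquarium Stop starts Wed 15:00 → clear.
Gallery Lunch: starts Wed 07:30 before Aquarium Stop ends Wed 19:30, and ends Wed 15:30 after Aquarium Stop starts Wed 15:00 → overlap.
Aquarium Stop overlaps Gallery Lunch.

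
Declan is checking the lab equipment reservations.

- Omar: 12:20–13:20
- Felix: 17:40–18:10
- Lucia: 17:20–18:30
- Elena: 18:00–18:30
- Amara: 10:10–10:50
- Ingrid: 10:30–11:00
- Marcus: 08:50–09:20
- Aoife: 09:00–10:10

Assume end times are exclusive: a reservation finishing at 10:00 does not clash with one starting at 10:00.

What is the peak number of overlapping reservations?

Walk through starts and ends in time order (an end at T is processed before a start at T):
08:50 start Marcus → 1
09:00 start Aoife → 2
09:20 end Marcus → 1
10:10 end Aoife → 0
10:10 start Amara → 1
10:30 start Ingrid → 2
10:50 end Amara → 1
11:00 end Ingrid → 0
12:20 start Omar → 1
13:20 end Omar → 0
17:20 start Lucia → 1
17:40 start Felix → 2
18:00 start Elena → 3
18:10 end Felix → 2
18:30 end Elena → 1
18:30 end Lucia → 0
Peak is 3, at 18:00 (Elena, Felix, Lucia).

3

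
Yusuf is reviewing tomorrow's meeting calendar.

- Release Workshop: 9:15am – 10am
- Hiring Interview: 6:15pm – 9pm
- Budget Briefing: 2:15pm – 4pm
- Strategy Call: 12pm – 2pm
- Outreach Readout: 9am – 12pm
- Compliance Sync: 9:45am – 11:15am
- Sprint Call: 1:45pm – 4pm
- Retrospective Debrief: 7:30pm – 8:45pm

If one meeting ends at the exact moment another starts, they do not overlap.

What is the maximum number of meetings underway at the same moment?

Sort all start/end points and keep a running count:
9am start Outreach Readout → 1
9:15am start Release Workshop → 2
9:45am start Compliance Sync → 3
10am end Release Workshop → 2
11:15am end Compliance Sync → 1
12pm end Outreach Readout → 0
12pm start Strategy Call → 1
1:45pm start Sprint Call → 2
2pm end Strategy Call → 1
2:15pm start Budget Briefing → 2
4pm end Budget Briefing → 1
4pm end Sprint Call → 0
6:15pm start Hiring Interview → 1
7:30pm start Retrospective Debrief → 2
8:45pm end Retrospective Debrief → 1
9pm end Hiring Interview → 0
Peak is 3, at 9:45am (Compliance Sync, Outreach Readout, Release Workshop).

3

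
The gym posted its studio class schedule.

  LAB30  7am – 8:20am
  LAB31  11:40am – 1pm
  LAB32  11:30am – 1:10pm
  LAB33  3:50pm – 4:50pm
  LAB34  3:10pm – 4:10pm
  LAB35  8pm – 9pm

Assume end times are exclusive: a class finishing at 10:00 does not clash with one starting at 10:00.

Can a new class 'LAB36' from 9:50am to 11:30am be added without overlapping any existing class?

Yes — the slot is free

LAB30: ends 8:20am at or before LAB36 starts 9:50am → clear.
LAB32: starts 11:30am at or after LAB36 ends 11:30am → clear.
LAB31: starts 11:40am at or after LAB36 ends 11:30am → clear.
LAB34: starts 3:10pm at or after LAB36 ends 11:30am → clear.
LAB33: starts 3:50pm at or after LAB36 ends 11:30am → clear.
LAB35: starts 8pm at or after LAB36 ends 11:30am → clear.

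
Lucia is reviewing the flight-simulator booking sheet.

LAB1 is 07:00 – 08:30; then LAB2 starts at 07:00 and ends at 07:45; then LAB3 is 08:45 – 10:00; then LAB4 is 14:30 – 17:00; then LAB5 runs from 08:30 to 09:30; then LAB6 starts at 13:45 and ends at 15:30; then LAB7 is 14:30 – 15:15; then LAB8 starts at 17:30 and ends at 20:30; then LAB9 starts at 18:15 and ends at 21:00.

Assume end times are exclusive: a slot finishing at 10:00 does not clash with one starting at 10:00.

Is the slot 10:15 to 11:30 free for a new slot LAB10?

Yes — the slot is free

LAB1: ends 08:30 at or before LAB10 starts 10:15 → clear.
LAB2: ends 07:45 at or before LAB10 starts 10:15 → clear.
LAB5: ends 09:30 at or before LAB10 starts 10:15 → clear.
LAB3: ends 10:00 at or before LAB10 starts 10:15 → clear.
LAB6: starts 13:45 at or after LAB10 ends 11:30 → clear.
LAB4: starts 14:30 at or after LAB10 ends 11:30 → clear.
LAB7: starts 14:30 at or after LAB10 ends 11:30 → clear.
LAB8: starts 17:30 at or after LAB10 ends 11:30 → clear.
LAB9: starts 18:15 at or after LAB10 ends 11:30 → clear.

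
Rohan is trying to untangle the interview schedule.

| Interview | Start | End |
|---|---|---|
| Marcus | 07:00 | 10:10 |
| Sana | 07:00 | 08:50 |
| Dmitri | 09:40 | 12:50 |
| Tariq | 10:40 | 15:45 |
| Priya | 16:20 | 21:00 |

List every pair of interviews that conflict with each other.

Sorted by start: Marcus, Sana, Dmitri, Tariq, Priya.
Sana starts before Marcus ends → Marcus and Sana overlap.
Dmitri starts before Marcus ends → Marcus and Dmitri overlap.
Tariq starts after Marcus ends; Marcus is clear from here.
Dmitri starts after Sana ends; Sana is clear from here.
Tariq starts before Dmitri ends → Dmitri and Tariq overlap.
Priya starts after Dmitri ends.
Priya starts after Tariq ends.

Dmitri & Marcus, Dmitri & Tariq, Marcus & Sana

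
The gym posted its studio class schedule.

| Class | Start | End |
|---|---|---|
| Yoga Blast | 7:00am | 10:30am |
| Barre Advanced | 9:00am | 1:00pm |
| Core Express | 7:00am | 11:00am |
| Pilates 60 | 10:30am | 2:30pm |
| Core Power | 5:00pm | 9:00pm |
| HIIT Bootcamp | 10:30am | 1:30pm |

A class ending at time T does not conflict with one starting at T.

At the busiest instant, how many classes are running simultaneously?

4

Sort all start/end points and keep a running count:
7:00am start Core Express → 1
7:00am start Yoga Blast → 2
9:00am start Barre Advanced → 3
10:30am end Yoga Blast → 2
10:30am start HIIT Bootcamp → 3
10:30am start Pilates 60 → 4
11:00am end Core Express → 3
1:00pm end Barre Advanced → 2
1:30pm end HIIT Bootcamp → 1
2:30pm end Pilates 60 → 0
5:00pm start Core Power → 1
9:00pm end Core Power → 0
Peak is 4, at 10:30am (Barre Advanced, Core Express, HIIT Bootcamp, Pilates 60).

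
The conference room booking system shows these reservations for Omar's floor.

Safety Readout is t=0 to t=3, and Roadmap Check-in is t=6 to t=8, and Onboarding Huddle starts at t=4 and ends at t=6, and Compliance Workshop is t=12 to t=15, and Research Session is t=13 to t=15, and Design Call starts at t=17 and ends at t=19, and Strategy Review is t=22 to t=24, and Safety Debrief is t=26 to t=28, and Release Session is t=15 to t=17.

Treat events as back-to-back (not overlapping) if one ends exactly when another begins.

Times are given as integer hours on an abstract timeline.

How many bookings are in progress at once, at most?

Sweep the timeline, counting +1 at each start and −1 at each end (ends before starts at a tie):
t=0 start Safety Readout → 1
t=3 end Safety Readout → 0
t=4 start Onboarding Huddle → 1
t=6 end Onboarding Huddle → 0
t=6 start Roadmap Check-in → 1
t=8 end Roadmap Check-in → 0
t=12 start Compliance Workshop → 1
t=13 start Research Session → 2
t=15 end Compliance Workshop → 1
t=15 end Research Session → 0
t=15 start Release Session → 1
t=17 end Release Session → 0
t=17 start Design Call → 1
t=19 end Design Call → 0
t=22 start Strategy Review → 1
t=24 end Strategy Review → 0
t=26 start Safety Debrief → 1
t=28 end Safety Debrief → 0
Peak is 2, at t=13 (Compliance Workshop, Research Session).

2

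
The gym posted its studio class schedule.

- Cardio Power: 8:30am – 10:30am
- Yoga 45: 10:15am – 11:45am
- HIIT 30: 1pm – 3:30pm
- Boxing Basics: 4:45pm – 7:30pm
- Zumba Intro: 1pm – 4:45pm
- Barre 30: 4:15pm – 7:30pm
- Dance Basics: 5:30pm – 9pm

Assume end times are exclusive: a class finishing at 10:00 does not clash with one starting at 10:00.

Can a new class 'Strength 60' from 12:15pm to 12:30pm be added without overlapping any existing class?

Cardio Power: ends 10:30am at or before Strength 60 starts 12:15pm → clear.
Yoga 45: ends 11:45am at or before Strength 60 starts 12:15pm → clear.
HIIT 30: starts 1pm at or after Strength 60 ends 12:30pm → clear.
Zumba Intro: starts 1pm at or after Strength 60 ends 12:30pm → clear.
Barre 30: starts 4:15pm at or after Strength 60 ends 12:30pm → clear.
Boxing Basics: starts 4:45pm at or after Strength 60 ends 12:30pm → clear.
Dance Basics: starts 5:30pm at or after Strength 60 ends 12:30pm → clear.

Yes — the slot is free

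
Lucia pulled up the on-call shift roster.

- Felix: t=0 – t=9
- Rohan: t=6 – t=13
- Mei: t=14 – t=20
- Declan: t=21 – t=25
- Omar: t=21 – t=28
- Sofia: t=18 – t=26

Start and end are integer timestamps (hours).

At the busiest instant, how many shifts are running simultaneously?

Sort all start/end points and keep a running count:
t=0 start Felix → 1
t=6 start Rohan → 2
t=9 end Felix → 1
t=13 end Rohan → 0
t=14 start Mei → 1
t=18 start Sofia → 2
t=20 end Mei → 1
t=21 start Declan → 2
t=21 start Omar → 3
t=25 end Declan → 2
t=26 end Sofia → 1
t=28 end Omar → 0
Peak is 3, at t=21 (Declan, Omar, Sofia).

3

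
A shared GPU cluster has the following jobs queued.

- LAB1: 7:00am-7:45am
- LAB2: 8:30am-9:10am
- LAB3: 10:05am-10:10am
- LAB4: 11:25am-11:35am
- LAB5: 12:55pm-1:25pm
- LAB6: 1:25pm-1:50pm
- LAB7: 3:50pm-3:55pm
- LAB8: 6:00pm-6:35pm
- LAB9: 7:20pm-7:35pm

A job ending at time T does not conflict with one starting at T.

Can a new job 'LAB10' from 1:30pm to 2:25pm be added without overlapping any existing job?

No — it overlaps LAB6

LAB1: ends 7:45am at or before LAB10 starts 1:30pm → clear.
LAB2: ends 9:10am at or before LAB10 starts 1:30pm → clear.
LAB3: ends 10:10am at or before LAB10 starts 1:30pm → clear.
LAB4: ends 11:35am at or before LAB10 starts 1:30pm → clear.
LAB5: ends 1:25pm at or before LAB10 starts 1:30pm → clear.
LAB6: starts 1:25pm before LAB10 ends 2:25pm, and ends 1:50pm after LAB10 starts 1:30pm → overlap.
LAB7: starts 3:50pm at or after LAB10 ends 2:25pm → clear.
LAB8: starts 6:00pm at or after LAB10 ends 2:25pm → clear.
LAB9: starts 7:20pm at or after LAB10 ends 2:25pm → clear.
LAB10 overlaps LAB6.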